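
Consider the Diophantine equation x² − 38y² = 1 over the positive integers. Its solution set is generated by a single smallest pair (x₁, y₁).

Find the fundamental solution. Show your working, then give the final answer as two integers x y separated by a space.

√38 = [6; 6,12, …], period ℓ=2 (even) → k=1
a_0=6:  p_0=6·1+0=6,  q_0=6·0+1=1
a_1=6:  p_1=6·6+1=37,  q_1=6·1+0=6
fundamental: x₁=37, y₁=6  (since 1369 − 38·36 = 1)

37 6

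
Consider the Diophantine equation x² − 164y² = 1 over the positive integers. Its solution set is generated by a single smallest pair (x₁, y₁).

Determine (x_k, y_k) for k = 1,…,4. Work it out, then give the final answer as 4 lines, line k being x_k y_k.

2049 160
8396801 655680
34410088449 2686976480
141012534067201 11011228959360

√164 = [12; 1,4,6,4,1,24, …], period ℓ=6 (even) → k=5
k=0  a_k=12  p_k/q_k = 12/1
…
k=4  a_k=4  p_k/q_k = 1652/129
k=5  a_k=1  p_k/q_k = 2049/160
fundamental: x₁=2049, y₁=160  (since 4198401 − 164·25600 = 1)
(x_2, y_2) = (2049·2049 + 164·160·160, 2049·160 + 160·2049) = (8396801, 655680)
(x_3, y_3) = (2049·8396801 + 164·160·655680, 2049·655680 + 160·8396801) = (34410088449, 2686976480)
(x_4, y_4) = (2049·34410088449 + 164·160·2686976480, 2049·2686976480 + 160·34410088449) = (141012534067201, 11011228959360)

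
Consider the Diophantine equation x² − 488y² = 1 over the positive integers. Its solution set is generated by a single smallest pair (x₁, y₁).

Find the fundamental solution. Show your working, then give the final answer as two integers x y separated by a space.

√488 = [22; 11,44, …], period ℓ=2 (even) → k=1
k=0  a_k=22  p_k/q_k = 22/1
k=1  a_k=11  p_k/q_k = 243/11
(x₁, y₁) = (243, 11);  243² − 488·11² = 1 ✓

243 11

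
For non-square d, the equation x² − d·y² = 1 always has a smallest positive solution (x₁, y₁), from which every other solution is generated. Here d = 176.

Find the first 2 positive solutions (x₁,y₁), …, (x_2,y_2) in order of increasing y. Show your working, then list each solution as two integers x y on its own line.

√176 = [13; 3,1,3,26, …], period ℓ=4 (even) → k=3
a_0=13:  p_0=13·1+0=13,  q_0=13·0+1=1
a_1=3:  p_1=3·13+1=40,  q_1=3·1+0=3
a_2=1:  p_2=1·40+13=53,  q_2=1·3+1=4
a_3=3:  p_3=3·53+40=199,  q_3=3·4+3=15
→ (199, 15).  Check: 199²=39601, 176·15²=39600, difference 1.
k=2:  x_2 = 199·199+176·15·15 = 79201,  y_2 = 199·15+15·199 = 5970

199 15
79201 5970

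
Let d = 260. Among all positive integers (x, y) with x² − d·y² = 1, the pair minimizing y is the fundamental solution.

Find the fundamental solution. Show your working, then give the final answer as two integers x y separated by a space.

[16; 8,32] for √260; ℓ=2 ⇒ convergent index 1
i=0: a=16 ⇒ p=16, q=1
i=1: a=8 ⇒ p=129, q=8
fundamental: x₁=129, y₁=8  (since 16641 − 260·64 = 1)

129 8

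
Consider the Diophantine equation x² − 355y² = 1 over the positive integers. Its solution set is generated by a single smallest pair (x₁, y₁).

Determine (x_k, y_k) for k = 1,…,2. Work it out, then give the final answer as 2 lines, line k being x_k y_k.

954809 50676
1823320452961 96771801768

√355 = [18; 1,5,3,3,1,6,1,3,3,5,1,36, …], period ℓ=12 (even) → k=11
a_0=18:  p_0=18·1+0=18,  q_0=18·0+1=1
a_1=1:  p_1=1·18+1=19,  q_1=1·1+0=1
…
a_10=5:  p_10=5·151391+46463=803418,  q_10=5·8035+2466=42641
a_11=1:  p_11=1·803418+151391=954809,  q_11=1·42641+8035=50676
fundamental: x₁=954809, y₁=50676  (since 911660226481 − 355·2568056976 = 1)
n=2: (954809,50676)∘(954809,50676) = (954809·954809+355·50676·50676, 954809·50676+50676·954809) = (1823320452961,96771801768)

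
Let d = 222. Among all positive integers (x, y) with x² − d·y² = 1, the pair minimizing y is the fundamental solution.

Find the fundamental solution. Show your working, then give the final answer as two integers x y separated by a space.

149 10

[14; 1,8,1,28] for √222; ℓ=4 ⇒ convergent index 3
step 0: (14, 1)  from 14·(1,0) + (0,1)
…
step 2: (134, 9)  from 8·(15,1) + (14,1)
step 3: (149, 10)  from 1·(134,9) + (15,1)
→ (149, 10).  Check: 149²=22201, 222·10²=22200, difference 1.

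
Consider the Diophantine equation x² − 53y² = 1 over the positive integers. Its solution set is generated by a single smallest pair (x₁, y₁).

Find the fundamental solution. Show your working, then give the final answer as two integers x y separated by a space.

66249 9100

[7; 3,1,1,3,14] for √53; ℓ=5 ⇒ convergent index 9
step 0: (7, 1)  from 7·(1,0) + (0,1)
…
step 8: (18557, 2549)  from 1·(10578,1453) + (7979,1096)
step 9: (66249, 9100)  from 3·(18557,2549) + (10578,1453)
(x₁, y₁) = (66249, 9100);  66249² − 53·9100² = 1 ✓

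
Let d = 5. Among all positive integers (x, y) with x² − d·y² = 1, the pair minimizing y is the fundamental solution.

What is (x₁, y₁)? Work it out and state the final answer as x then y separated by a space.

9 4

[2; 4] for √5; ℓ=1 ⇒ convergent index 1
i=0: a=2 ⇒ p=2, q=1
i=1: a=4 ⇒ p=9, q=4
→ (9, 4).  Check: 9²=81, 5·4²=80, difference 1.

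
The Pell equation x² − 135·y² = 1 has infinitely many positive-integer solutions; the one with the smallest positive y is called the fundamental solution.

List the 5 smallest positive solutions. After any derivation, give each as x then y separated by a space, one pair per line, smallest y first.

244 21
119071 10248
58106404 5001003
28355806081 2440479216
13837575261124 1190948856405

d=135: √d = [11; 1,1,1,1,1,1,1,22] (ℓ=8, even), read p_7/q_7
i=0: a=11 ⇒ p=11, q=1
…
i=3: a=1 ⇒ p=35, q=3
i=4: a=1 ⇒ p=58, q=5
…
i=6: a=1 ⇒ p=151, q=13
i=7: a=1 ⇒ p=244, q=21
→ (244, 21).  Check: 244²=59536, 135·21²=59535, difference 1.
(x_2, y_2) = (244·244 + 135·21·21, 244·21 + 21·244) = (119071, 10248)
(x_3, y_3) = (244·119071 + 135·21·10248, 244·10248 + 21·119071) = (58106404, 5001003)
(x_4, y_4) = (244·58106404 + 135·21·5001003, 244·5001003 + 21·58106404) = (28355806081, 2440479216)
(x_5, y_5) = (244·28355806081 + 135·21·2440479216, 244·2440479216 + 21·28355806081) = (13837575261124, 1190948856405)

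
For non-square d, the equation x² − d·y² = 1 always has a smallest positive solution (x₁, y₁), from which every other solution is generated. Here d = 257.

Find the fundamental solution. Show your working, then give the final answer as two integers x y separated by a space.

513 32

√257 → a₀=16, period (32); ℓ=1 odd so k=1
i=0: a=16 ⇒ p=16, q=1
i=1: a=32 ⇒ p=513, q=32
fundamental: x₁=513, y₁=32  (since 263169 − 257·1024 = 1)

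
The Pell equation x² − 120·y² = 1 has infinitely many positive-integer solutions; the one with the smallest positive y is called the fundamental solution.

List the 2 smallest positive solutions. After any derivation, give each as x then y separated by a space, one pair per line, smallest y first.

11 1
241 22

√120 → a₀=10, period (1,20); ℓ=2 even so k=1
k=0  a_k=10  p_k/q_k = 10/1
k=1  a_k=1  p_k/q_k = 11/1
fundamental: x₁=11, y₁=1  (since 121 − 120·1 = 1)
n=2: (11,1)∘(11,1) = (11·11+120·1·1, 11·1+1·11) = (241,22)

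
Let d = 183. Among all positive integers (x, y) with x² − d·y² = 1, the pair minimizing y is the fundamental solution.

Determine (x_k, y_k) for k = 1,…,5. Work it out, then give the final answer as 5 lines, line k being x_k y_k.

487 36
474337 35064
462003751 34152300
449991179137 33264305136
438290946475687 32399399050164

d=183: √d = [13; 1,1,8,1,1,26] (ℓ=6, even), read p_5/q_5
i=0: a=13 ⇒ p=13, q=1
i=1: a=1 ⇒ p=14, q=1
…
i=4: a=1 ⇒ p=257, q=19
i=5: a=1 ⇒ p=487, q=36
fundamental: x₁=487, y₁=36  (since 237169 − 183·1296 = 1)
(487+36√183)^2 = 474337 + 35064√183
(487+36√183)^3 = 462003751 + 34152300√183
(487+36√183)^4 = 449991179137 + 33264305136√183
(487+36√183)^5 = 438290946475687 + 32399399050164√183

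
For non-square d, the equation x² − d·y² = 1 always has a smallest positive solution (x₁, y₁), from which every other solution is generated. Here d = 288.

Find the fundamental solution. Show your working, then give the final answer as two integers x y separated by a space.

√288 → a₀=16, period (1,32); ℓ=2 even so k=1
i=0: a=16 ⇒ p=16, q=1
i=1: a=1 ⇒ p=17, q=1
fundamental: x₁=17, y₁=1  (since 289 − 288·1 = 1)

17 1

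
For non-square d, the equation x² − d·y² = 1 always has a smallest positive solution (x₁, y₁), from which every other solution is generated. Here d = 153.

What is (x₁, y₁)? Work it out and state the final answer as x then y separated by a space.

√153 = [12; 2,1,2,2,2,1,2,24, …], period ℓ=8 (even) → k=7
i=0: a=12 ⇒ p=12, q=1
i=1: a=2 ⇒ p=25, q=2
…
i=3: a=2 ⇒ p=99, q=8
i=4: a=2 ⇒ p=235, q=19
i=5: a=2 ⇒ p=569, q=46
i=6: a=1 ⇒ p=804, q=65
i=7: a=2 ⇒ p=2177, q=176
→ (2177, 176).  Check: 2177²=4739329, 153·176²=4739328, difference 1.

2177 176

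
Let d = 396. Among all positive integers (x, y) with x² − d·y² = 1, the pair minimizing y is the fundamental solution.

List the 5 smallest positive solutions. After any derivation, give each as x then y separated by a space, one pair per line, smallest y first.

√396 → a₀=19, period (1,8,1,38); ℓ=4 even so k=3
step 0: (19, 1)  from 19·(1,0) + (0,1)
step 1: (20, 1)  from 1·(19,1) + (1,0)
step 2: (179, 9)  from 8·(20,1) + (19,1)
step 3: (199, 10)  from 1·(179,9) + (20,1)
fundamental: x₁=199, y₁=10  (since 39601 − 396·100 = 1)
n=2: (199,10)∘(199,10) = (199·199+396·10·10, 199·10+10·199) = (79201,3980)
n=3: (79201,3980)∘(199,10) = (199·79201+396·10·3980, 199·3980+10·79201) = (31521799,1584030)
n=4: (31521799,1584030)∘(199,10) = (199·31521799+396·10·1584030, 199·1584030+10·31521799) = (12545596801,630439960)
n=5: (12545596801,630439960)∘(199,10) = (199·12545596801+396·10·630439960, 199·630439960+10·12545596801) = (4993116004999,250913520050)

199 10
79201 3980
31521799 1584030
12545596801 630439960
4993116004999 250913520050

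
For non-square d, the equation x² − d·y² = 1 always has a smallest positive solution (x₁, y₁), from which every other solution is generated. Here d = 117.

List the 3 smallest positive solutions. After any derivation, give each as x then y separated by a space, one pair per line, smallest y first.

√117 → a₀=10, period (1,4,2,4,1,20); ℓ=6 even so k=5
step 0: (10, 1)  from 10·(1,0) + (0,1)
…
step 3: (119, 11)  from 2·(54,5) + (11,1)
step 4: (530, 49)  from 4·(119,11) + (54,5)
step 5: (649, 60)  from 1·(530,49) + (119,11)
(x₁, y₁) = (649, 60);  649² − 117·60² = 1 ✓
(x_2, y_2) = (649·649 + 117·60·60, 649·60 + 60·649) = (842401, 77880)
(x_3, y_3) = (649·842401 + 117·60·77880, 649·77880 + 60·842401) = (1093435849, 101088180)

649 60
842401 77880
1093435849 101088180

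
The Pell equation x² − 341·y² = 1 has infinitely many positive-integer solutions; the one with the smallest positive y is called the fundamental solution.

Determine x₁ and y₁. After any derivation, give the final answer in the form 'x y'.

√341 → a₀=18, period (2,6,1,8,2,…,6,2,36); ℓ=14 even so k=13
a_0=18:  p_0=18·1+0=18,  q_0=18·0+1=1
…
a_7=2:  p_7=2·7645+5189=20479,  q_7=2·414+281=1109
…
a_9=2:  p_9=2·28124+20479=76727,  q_9=2·1523+1109=4155
a_10=8:  p_10=8·76727+28124=641940,  q_10=8·4155+1523=34763
…
a_12=6:  p_12=6·718667+641940=4953942,  q_12=6·38918+34763=268271
a_13=2:  p_13=2·4953942+718667=10626551,  q_13=2·268271+38918=575460
fundamental: x₁=10626551, y₁=575460  (since 112923586155601 − 341·331154211600 = 1)

10626551 575460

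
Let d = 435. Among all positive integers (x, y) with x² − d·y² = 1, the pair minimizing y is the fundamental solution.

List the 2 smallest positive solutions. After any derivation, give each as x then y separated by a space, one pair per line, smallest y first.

146 7
42631 2044

[20; 1,5,1,40] for √435; ℓ=4 ⇒ convergent index 3
step 0: (20, 1)  from 20·(1,0) + (0,1)
…
step 2: (125, 6)  from 5·(21,1) + (20,1)
step 3: (146, 7)  from 1·(125,6) + (21,1)
fundamental: x₁=146, y₁=7  (since 21316 − 435·49 = 1)
(x_2, y_2) = (146·146 + 435·7·7, 146·7 + 7·146) = (42631, 2044)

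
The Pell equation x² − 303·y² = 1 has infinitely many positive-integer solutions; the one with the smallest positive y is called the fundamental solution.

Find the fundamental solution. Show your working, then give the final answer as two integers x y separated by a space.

2524 145

√303 → a₀=17, period (2,2,5,2,2,34); ℓ=6 even so k=5
a_0=17:  p_0=17·1+0=17,  q_0=17·0+1=1
…
a_2=2:  p_2=2·35+17=87,  q_2=2·2+1=5
a_3=5:  p_3=5·87+35=470,  q_3=5·5+2=27
a_4=2:  p_4=2·470+87=1027,  q_4=2·27+5=59
a_5=2:  p_5=2·1027+470=2524,  q_5=2·59+27=145
→ (2524, 145).  Check: 2524²=6370576, 303·145²=6370575, difference 1.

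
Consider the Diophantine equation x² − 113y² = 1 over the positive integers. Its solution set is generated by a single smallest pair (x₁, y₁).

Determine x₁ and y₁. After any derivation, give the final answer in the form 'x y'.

1204353 113296

d=113: √d = [10; 1,1,1,2,2,1,1,1,20] (ℓ=9, odd), read p_17/q_17
i=0: a=10 ⇒ p=10, q=1
i=1: a=1 ⇒ p=11, q=1
…
i=6: a=1 ⇒ p=287, q=27
i=7: a=1 ⇒ p=489, q=46
…
i=12: a=1 ⇒ p=49579, q=4664
…
i=15: a=1 ⇒ p=445435, q=41903
i=16: a=1 ⇒ p=758918, q=71393
i=17: a=1 ⇒ p=1204353, q=113296
fundamental: x₁=1204353, y₁=113296  (since 1450466148609 − 113·12835983616 = 1)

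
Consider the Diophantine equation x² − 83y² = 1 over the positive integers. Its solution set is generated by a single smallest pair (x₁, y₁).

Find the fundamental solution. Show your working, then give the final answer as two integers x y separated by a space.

[9; 9,18] for √83; ℓ=2 ⇒ convergent index 1
k=0  a_k=9  p_k/q_k = 9/1
k=1  a_k=9  p_k/q_k = 82/9
fundamental: x₁=82, y₁=9  (since 6724 − 83·81 = 1)

82 9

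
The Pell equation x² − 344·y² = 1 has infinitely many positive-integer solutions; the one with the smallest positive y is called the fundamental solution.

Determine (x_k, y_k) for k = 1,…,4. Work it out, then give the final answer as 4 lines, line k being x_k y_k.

√344 = [18; 1,1,4,1,3,1,4,1,1,36, …], period ℓ=10 (even) → k=9
k=0  a_k=18  p_k/q_k = 18/1
k=1  a_k=1  p_k/q_k = 19/1
…
k=3  a_k=4  p_k/q_k = 167/9
k=4  a_k=1  p_k/q_k = 204/11
k=5  a_k=3  p_k/q_k = 779/42
k=6  a_k=1  p_k/q_k = 983/53
k=7  a_k=4  p_k/q_k = 4711/254
k=8  a_k=1  p_k/q_k = 5694/307
k=9  a_k=1  p_k/q_k = 10405/561
fundamental: x₁=10405, y₁=561  (since 108264025 − 344·314721 = 1)
(10405+561√344)^2 = 216528049 + 11674410√344
(10405+561√344)^3 = 4505948689285 + 242944471539√344
(10405+561√344)^4 = 93768792007492801 + 5055674441052180√344

10405 561
216528049 11674410
4505948689285 242944471539
93768792007492801 5055674441052180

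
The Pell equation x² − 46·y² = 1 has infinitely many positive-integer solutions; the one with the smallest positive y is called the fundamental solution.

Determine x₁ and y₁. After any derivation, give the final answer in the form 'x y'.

24335 3588

[6; 1,3,1,1,2,6,2,1,1,3,1,12] for √46; ℓ=12 ⇒ convergent index 11
a_0=6:  p_0=6·1+0=6,  q_0=6·0+1=1
…
a_6=6:  p_6=6·156+61=997,  q_6=6·23+9=147
…
a_10=3:  p_10=3·5297+3147=19038,  q_10=3·781+464=2807
a_11=1:  p_11=1·19038+5297=24335,  q_11=1·2807+781=3588
(x₁, y₁) = (24335, 3588);  24335² − 46·3588² = 1 ✓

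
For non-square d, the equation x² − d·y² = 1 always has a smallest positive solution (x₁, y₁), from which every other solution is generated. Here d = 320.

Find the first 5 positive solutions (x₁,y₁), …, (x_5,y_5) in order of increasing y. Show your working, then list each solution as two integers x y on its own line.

√320 → a₀=17, period (1,7,1,34); ℓ=4 even so k=3
a_0=17:  p_0=17·1+0=17,  q_0=17·0+1=1
a_1=1:  p_1=1·17+1=18,  q_1=1·1+0=1
a_2=7:  p_2=7·18+17=143,  q_2=7·1+1=8
a_3=1:  p_3=1·143+18=161,  q_3=1·8+1=9
fundamental: x₁=161, y₁=9  (since 25921 − 320·81 = 1)
k=2:  x_2 = 161·161+320·9·9 = 51841,  y_2 = 161·9+9·161 = 2898
k=3:  x_3 = 161·51841+320·9·2898 = 16692641,  y_3 = 161·2898+9·51841 = 933147
k=4:  x_4 = 161·16692641+320·9·933147 = 5374978561,  y_4 = 161·933147+9·16692641 = 300470436
k=5:  x_5 = 161·5374978561+320·9·300470436 = 1730726404001,  y_5 = 161·300470436+9·5374978561 = 96750547245

161 9
51841 2898
16692641 933147
5374978561 300470436
1730726404001 96750547245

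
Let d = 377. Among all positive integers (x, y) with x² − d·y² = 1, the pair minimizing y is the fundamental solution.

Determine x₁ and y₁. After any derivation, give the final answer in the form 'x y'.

√377 = [19; 2,2,2,38, …], period ℓ=4 (even) → k=3
step 0: (19, 1)  from 19·(1,0) + (0,1)
step 1: (39, 2)  from 2·(19,1) + (1,0)
step 2: (97, 5)  from 2·(39,2) + (19,1)
step 3: (233, 12)  from 2·(97,5) + (39,2)
fundamental: x₁=233, y₁=12  (since 54289 − 377·144 = 1)

233 12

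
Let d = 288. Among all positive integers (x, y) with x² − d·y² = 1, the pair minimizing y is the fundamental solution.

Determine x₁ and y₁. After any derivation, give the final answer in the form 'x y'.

17 1

d=288: √d = [16; 1,32] (ℓ=2, even), read p_1/q_1
k=0  a_k=16  p_k/q_k = 16/1
k=1  a_k=1  p_k/q_k = 17/1
fundamental: x₁=17, y₁=1  (since 289 − 288·1 = 1)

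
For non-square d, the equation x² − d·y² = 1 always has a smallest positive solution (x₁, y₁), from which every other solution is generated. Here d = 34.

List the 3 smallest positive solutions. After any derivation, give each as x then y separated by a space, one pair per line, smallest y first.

√34 → a₀=5, period (1,4,1,10); ℓ=4 even so k=3
k=0  a_k=5  p_k/q_k = 5/1
…
k=2  a_k=4  p_k/q_k = 29/5
k=3  a_k=1  p_k/q_k = 35/6
(x₁, y₁) = (35, 6);  35² − 34·6² = 1 ✓
n=2: (35,6)∘(35,6) = (35·35+34·6·6, 35·6+6·35) = (2449,420)
n=3: (2449,420)∘(35,6) = (35·2449+34·6·420, 35·420+6·2449) = (171395,29394)

35 6
2449 420
171395 29394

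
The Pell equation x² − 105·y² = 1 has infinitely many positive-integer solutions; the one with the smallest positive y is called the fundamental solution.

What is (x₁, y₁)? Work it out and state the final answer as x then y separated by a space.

√105 → a₀=10, period (4,20); ℓ=2 even so k=1
step 0: (10, 1)  from 10·(1,0) + (0,1)
step 1: (41, 4)  from 4·(10,1) + (1,0)
fundamental: x₁=41, y₁=4  (since 1681 − 105·16 = 1)

41 4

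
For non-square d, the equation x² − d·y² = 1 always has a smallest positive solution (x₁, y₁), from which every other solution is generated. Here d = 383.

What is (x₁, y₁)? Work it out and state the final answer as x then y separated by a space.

18768 959

[19; 1,1,3,19,3,1,1,38] for √383; ℓ=8 ⇒ convergent index 7
step 0: (19, 1)  from 19·(1,0) + (0,1)
step 1: (20, 1)  from 1·(19,1) + (1,0)
step 2: (39, 2)  from 1·(20,1) + (19,1)
step 3: (137, 7)  from 3·(39,2) + (20,1)
step 4: (2642, 135)  from 19·(137,7) + (39,2)
step 5: (8063, 412)  from 3·(2642,135) + (137,7)
step 6: (10705, 547)  from 1·(8063,412) + (2642,135)
step 7: (18768, 959)  from 1·(10705,547) + (8063,412)
→ (18768, 959).  Check: 18768²=352237824, 383·959²=352237823, difference 1.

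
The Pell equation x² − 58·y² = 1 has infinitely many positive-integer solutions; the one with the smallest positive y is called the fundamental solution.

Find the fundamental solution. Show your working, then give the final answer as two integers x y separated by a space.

19603 2574

d=58: √d = [7; 1,1,1,1,1,1,14] (ℓ=7, odd), read p_13/q_13
k=0  a_k=7  p_k/q_k = 7/1
…
k=8  a_k=1  p_k/q_k = 1546/203
…
k=10  a_k=1  p_k/q_k = 4539/596
…
k=12  a_k=1  p_k/q_k = 12071/1585
k=13  a_k=1  p_k/q_k = 19603/2574
(x₁, y₁) = (19603, 2574);  19603² − 58·2574² = 1 ✓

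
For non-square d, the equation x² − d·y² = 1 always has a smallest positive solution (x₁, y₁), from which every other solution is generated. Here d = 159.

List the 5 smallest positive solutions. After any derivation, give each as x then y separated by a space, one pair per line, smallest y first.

d=159: √d = [12; 1,1,1,1,3,1,1,1,1,24] (ℓ=10, even), read p_9/q_9
k=0  a_k=12  p_k/q_k = 12/1
…
k=2  a_k=1  p_k/q_k = 25/2
…
k=4  a_k=1  p_k/q_k = 63/5
…
k=6  a_k=1  p_k/q_k = 290/23
…
k=8  a_k=1  p_k/q_k = 807/64
k=9  a_k=1  p_k/q_k = 1324/105
fundamental: x₁=1324, y₁=105  (since 1752976 − 159·11025 = 1)
(1324+105√159)^2 = 3505951 + 278040√159
(1324+105√159)^3 = 9283756924 + 736249815√159
(1324+105√159)^4 = 24583384828801 + 1949589232080√159
(1324+105√159)^5 = 65096793742908124 + 5162511550298025√159

1324 105
3505951 278040
9283756924 736249815
24583384828801 1949589232080
65096793742908124 5162511550298025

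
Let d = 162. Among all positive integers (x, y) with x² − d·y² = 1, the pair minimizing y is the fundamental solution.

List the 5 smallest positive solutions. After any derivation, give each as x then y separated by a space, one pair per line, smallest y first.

[12; 1,2,1,2,12,2,1,2,1,24] for √162; ℓ=10 ⇒ convergent index 9
a_0=12:  p_0=12·1+0=12,  q_0=12·0+1=1
…
a_4=2:  p_4=2·51+38=140,  q_4=2·4+3=11
…
a_6=2:  p_6=2·1731+140=3602,  q_6=2·136+11=283
a_7=1:  p_7=1·3602+1731=5333,  q_7=1·283+136=419
a_8=2:  p_8=2·5333+3602=14268,  q_8=2·419+283=1121
a_9=1:  p_9=1·14268+5333=19601,  q_9=1·1121+419=1540
fundamental: x₁=19601, y₁=1540  (since 384199201 − 162·2371600 = 1)
(x_2, y_2) = (19601·19601 + 162·1540·1540, 19601·1540 + 1540·19601) = (768398401, 60371080)
(x_3, y_3) = (19601·768398401 + 162·1540·60371080, 19601·60371080 + 1540·768398401) = (30122754096401, 2366667076620)
(x_4, y_4) = (19601·30122754096401 + 162·1540·2366667076620, 19601·2366667076620 + 1540·30122754096401) = (1180872205318713601, 92778082677286160)
(x_5, y_5) = (19601·1180872205318713601 + 162·1540·92778082677286160, 19601·92778082677286160 + 1540·1180872205318713601) = (46292552162781456490001, 3637086394748304967700)

19601 1540
768398401 60371080
30122754096401 2366667076620
1180872205318713601 92778082677286160
46292552162781456490001 3637086394748304967700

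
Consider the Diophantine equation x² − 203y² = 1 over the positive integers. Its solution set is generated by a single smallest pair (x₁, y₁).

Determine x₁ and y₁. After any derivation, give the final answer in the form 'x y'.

57 4

d=203: √d = [14; 4,28] (ℓ=2, even), read p_1/q_1
k=0  a_k=14  p_k/q_k = 14/1
k=1  a_k=4  p_k/q_k = 57/4
→ (57, 4).  Check: 57²=3249, 203·4²=3248, difference 1.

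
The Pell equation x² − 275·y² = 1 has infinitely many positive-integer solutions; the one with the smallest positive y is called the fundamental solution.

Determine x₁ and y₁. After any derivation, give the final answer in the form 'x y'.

199 12

d=275: √d = [16; 1,1,2,1,1,32] (ℓ=6, even), read p_5/q_5
i=0: a=16 ⇒ p=16, q=1
i=1: a=1 ⇒ p=17, q=1
…
i=3: a=2 ⇒ p=83, q=5
i=4: a=1 ⇒ p=116, q=7
i=5: a=1 ⇒ p=199, q=12
(x₁, y₁) = (199, 12);  199² − 275·12² = 1 ✓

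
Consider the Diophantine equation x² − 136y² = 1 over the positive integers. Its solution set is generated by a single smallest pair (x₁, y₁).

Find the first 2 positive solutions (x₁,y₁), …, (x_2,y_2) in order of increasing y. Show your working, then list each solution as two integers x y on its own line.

√136 = [11; 1,1,1,22, …], period ℓ=4 (even) → k=3
a_0=11:  p_0=11·1+0=11,  q_0=11·0+1=1
…
a_2=1:  p_2=1·12+11=23,  q_2=1·1+1=2
a_3=1:  p_3=1·23+12=35,  q_3=1·2+1=3
(x₁, y₁) = (35, 3);  35² − 136·3² = 1 ✓
k=2:  x_2 = 35·35+136·3·3 = 2449,  y_2 = 35·3+3·35 = 210

35 3
2449 210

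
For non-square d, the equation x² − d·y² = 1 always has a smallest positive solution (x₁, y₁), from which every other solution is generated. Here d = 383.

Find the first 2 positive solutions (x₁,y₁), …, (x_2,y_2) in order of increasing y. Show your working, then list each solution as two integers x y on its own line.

√383 = [19; 1,1,3,19,3,1,1,38, …], period ℓ=8 (even) → k=7
a_0=19:  p_0=19·1+0=19,  q_0=19·0+1=1
…
a_2=1:  p_2=1·20+19=39,  q_2=1·1+1=2
…
a_6=1:  p_6=1·8063+2642=10705,  q_6=1·412+135=547
a_7=1:  p_7=1·10705+8063=18768,  q_7=1·547+412=959
(x₁, y₁) = (18768, 959);  18768² − 383·959² = 1 ✓
(x_2, y_2) = (18768·18768 + 383·959·959, 18768·959 + 959·18768) = (704475647, 35997024)

18768 959
704475647 35997024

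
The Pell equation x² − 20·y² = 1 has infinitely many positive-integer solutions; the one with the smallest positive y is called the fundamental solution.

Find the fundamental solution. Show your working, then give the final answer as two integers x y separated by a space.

9 2

√20 → a₀=4, period (2,8); ℓ=2 even so k=1
k=0  a_k=4  p_k/q_k = 4/1
k=1  a_k=2  p_k/q_k = 9/2
fundamental: x₁=9, y₁=2  (since 81 − 20·4 = 1)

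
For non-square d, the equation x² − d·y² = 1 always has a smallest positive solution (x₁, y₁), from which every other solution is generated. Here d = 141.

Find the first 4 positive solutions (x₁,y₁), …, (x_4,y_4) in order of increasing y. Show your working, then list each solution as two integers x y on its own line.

[11; 1,6,1,22] for √141; ℓ=4 ⇒ convergent index 3
a_0=11:  p_0=11·1+0=11,  q_0=11·0+1=1
a_1=1:  p_1=1·11+1=12,  q_1=1·1+0=1
a_2=6:  p_2=6·12+11=83,  q_2=6·1+1=7
a_3=1:  p_3=1·83+12=95,  q_3=1·7+1=8
→ (95, 8).  Check: 95²=9025, 141·8²=9024, difference 1.
n=2: (95,8)∘(95,8) = (95·95+141·8·8, 95·8+8·95) = (18049,1520)
n=3: (18049,1520)∘(95,8) = (95·18049+141·8·1520, 95·1520+8·18049) = (3429215,288792)
n=4: (3429215,288792)∘(95,8) = (95·3429215+141·8·288792, 95·288792+8·3429215) = (651532801,54868960)

95 8
18049 1520
3429215 288792
651532801 54868960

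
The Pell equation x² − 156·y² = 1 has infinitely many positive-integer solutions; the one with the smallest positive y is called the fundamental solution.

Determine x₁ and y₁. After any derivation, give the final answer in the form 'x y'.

25 2

d=156: √d = [12; 2,24] (ℓ=2, even), read p_1/q_1
a_0=12:  p_0=12·1+0=12,  q_0=12·0+1=1
a_1=2:  p_1=2·12+1=25,  q_1=2·1+0=2
→ (25, 2).  Check: 25²=625, 156·2²=624, difference 1.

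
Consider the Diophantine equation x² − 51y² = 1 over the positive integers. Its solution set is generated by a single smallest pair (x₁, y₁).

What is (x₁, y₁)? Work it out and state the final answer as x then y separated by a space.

50 7

d=51: √d = [7; 7,14] (ℓ=2, even), read p_1/q_1
k=0  a_k=7  p_k/q_k = 7/1
k=1  a_k=7  p_k/q_k = 50/7
(x₁, y₁) = (50, 7);  50² − 51·7² = 1 ✓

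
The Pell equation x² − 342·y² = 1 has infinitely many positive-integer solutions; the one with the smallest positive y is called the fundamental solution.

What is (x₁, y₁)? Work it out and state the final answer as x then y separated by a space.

37 2

√342 → a₀=18, period (2,36); ℓ=2 even so k=1
step 0: (18, 1)  from 18·(1,0) + (0,1)
step 1: (37, 2)  from 2·(18,1) + (1,0)
→ (37, 2).  Check: 37²=1369, 342·2²=1368, difference 1.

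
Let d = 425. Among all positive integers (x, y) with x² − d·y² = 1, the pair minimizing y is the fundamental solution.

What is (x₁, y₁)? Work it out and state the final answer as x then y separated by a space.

143649 6968

√425 → a₀=20, period (1,1,1,1,1,1,40); ℓ=7 odd so k=13
step 0: (20, 1)  from 20·(1,0) + (0,1)
…
step 2: (41, 2)  from 1·(21,1) + (20,1)
…
step 4: (103, 5)  from 1·(62,3) + (41,2)
…
step 6: (268, 13)  from 1·(165,8) + (103,5)
step 7: (10885, 528)  from 40·(268,13) + (165,8)
step 8: (11153, 541)  from 1·(10885,528) + (268,13)
…
step 12: (88420, 4289)  from 1·(55229,2679) + (33191,1610)
step 13: (143649, 6968)  from 1·(88420,4289) + (55229,2679)
(x₁, y₁) = (143649, 6968);  143649² − 425·6968² = 1 ✓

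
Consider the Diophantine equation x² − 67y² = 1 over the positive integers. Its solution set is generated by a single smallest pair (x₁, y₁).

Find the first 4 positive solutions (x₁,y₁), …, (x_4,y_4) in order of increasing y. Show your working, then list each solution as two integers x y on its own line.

√67 → a₀=8, period (5,2,1,1,7,1,1,2,5,16); ℓ=10 even so k=9
step 0: (8, 1)  from 8·(1,0) + (0,1)
…
step 4: (221, 27)  from 1·(131,16) + (90,11)
…
step 8: (9053, 1106)  from 2·(3577,437) + (1899,232)
step 9: (48842, 5967)  from 5·(9053,1106) + (3577,437)
→ (48842, 5967).  Check: 48842²=2385540964, 67·5967²=2385540963, difference 1.
k=2:  x_2 = 48842·48842+67·5967·5967 = 4771081927,  y_2 = 48842·5967+5967·48842 = 582880428
k=3:  x_3 = 48842·4771081927+67·5967·582880428 = 466058366908226,  y_3 = 48842·582880428+5967·4771081927 = 56938091722785
k=4:  x_4 = 48842·466058366908226+67·5967·56938091722785 = 45526445508292066657,  y_4 = 48842·56938091722785+5967·466058366908226 = 5561940551265649512

48842 5967
4771081927 582880428
466058366908226 56938091722785
45526445508292066657 5561940551265649512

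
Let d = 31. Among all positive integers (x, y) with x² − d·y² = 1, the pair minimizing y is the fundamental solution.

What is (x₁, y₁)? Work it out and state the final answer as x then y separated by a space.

1520 273

√31 → a₀=5, period (1,1,3,5,3,1,1,10); ℓ=8 even so k=7
k=0  a_k=5  p_k/q_k = 5/1
…
k=2  a_k=1  p_k/q_k = 11/2
k=3  a_k=3  p_k/q_k = 39/7
k=4  a_k=5  p_k/q_k = 206/37
…
k=6  a_k=1  p_k/q_k = 863/155
k=7  a_k=1  p_k/q_k = 1520/273
fundamental: x₁=1520, y₁=273  (since 2310400 − 31·74529 = 1)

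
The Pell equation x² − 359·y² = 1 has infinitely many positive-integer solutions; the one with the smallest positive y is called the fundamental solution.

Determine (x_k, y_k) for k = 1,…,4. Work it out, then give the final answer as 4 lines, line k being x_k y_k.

360 19
259199 13680
186622920 9849581
134368243201 7091684640

d=359: √d = [18; 1,17,1,36] (ℓ=4, even), read p_3/q_3
a_0=18:  p_0=18·1+0=18,  q_0=18·0+1=1
…
a_2=17:  p_2=17·19+18=341,  q_2=17·1+1=18
a_3=1:  p_3=1·341+19=360,  q_3=1·18+1=19
fundamental: x₁=360, y₁=19  (since 129600 − 359·361 = 1)
(360+19√359)^2 = 259199 + 13680√359
(360+19√359)^3 = 186622920 + 9849581√359
(360+19√359)^4 = 134368243201 + 7091684640√359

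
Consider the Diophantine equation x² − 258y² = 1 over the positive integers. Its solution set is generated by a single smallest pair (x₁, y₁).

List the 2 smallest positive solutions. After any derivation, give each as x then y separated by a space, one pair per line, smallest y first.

257 16
132097 8224

[16; 16,32] for √258; ℓ=2 ⇒ convergent index 1
k=0  a_k=16  p_k/q_k = 16/1
k=1  a_k=16  p_k/q_k = 257/16
fundamental: x₁=257, y₁=16  (since 66049 − 258·256 = 1)
(257+16√258)^2 = 132097 + 8224√258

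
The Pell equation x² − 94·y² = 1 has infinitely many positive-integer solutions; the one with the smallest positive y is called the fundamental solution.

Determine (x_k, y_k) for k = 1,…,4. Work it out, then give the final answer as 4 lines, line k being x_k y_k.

d=94: √d = [9; 1,2,3,1,1,…,2,1,18] (ℓ=16, even), read p_15/q_15
i=0: a=9 ⇒ p=9, q=1
…
i=4: a=1 ⇒ p=126, q=13
…
i=10: a=5 ⇒ p=85038, q=8771
…
i=13: a=3 ⇒ p=652934, q=67345
i=14: a=2 ⇒ p=1490361, q=153719
i=15: a=1 ⇒ p=2143295, q=221064
→ (2143295, 221064).  Check: 2143295²=4593713457025, 94·221064²=4593713457024, difference 1.
n=2: (2143295,221064)∘(2143295,221064) = (2143295·2143295+94·221064·221064, 2143295·221064+221064·2143295) = (9187426914049,947610731760)
n=3: (9187426914049,947610731760)∘(2143295,221064) = (2143295·9187426914049+94·221064·947610731760, 2143295·947610731760+221064·9187426914049) = (39382732335491159615,4062018686654877336)
n=4: (39382732335491159615,4062018686654877336)∘(2143295,221064) = (2143295·39382732335491159615+94·221064·4062018686654877336, 2143295·4062018686654877336+221064·39382732335491159615) = (168817626601983862467148801,17412208682026983028992480)

2143295 221064
9187426914049 947610731760
39382732335491159615 4062018686654877336
168817626601983862467148801 17412208682026983028992480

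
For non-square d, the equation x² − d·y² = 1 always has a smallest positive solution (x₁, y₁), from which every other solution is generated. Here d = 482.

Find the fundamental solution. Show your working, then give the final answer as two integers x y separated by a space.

d=482: √d = [21; 1,20,1,42] (ℓ=4, even), read p_3/q_3
k=0  a_k=21  p_k/q_k = 21/1
k=1  a_k=1  p_k/q_k = 22/1
k=2  a_k=20  p_k/q_k = 461/21
k=3  a_k=1  p_k/q_k = 483/22
fundamental: x₁=483, y₁=22  (since 233289 − 482·484 = 1)

483 22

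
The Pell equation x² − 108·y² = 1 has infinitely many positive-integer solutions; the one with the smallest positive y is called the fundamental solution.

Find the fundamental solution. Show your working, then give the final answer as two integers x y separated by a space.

1351 130

d=108: √d = [10; 2,1,1,4,1,1,2,20] (ℓ=8, even), read p_7/q_7
i=0: a=10 ⇒ p=10, q=1
i=1: a=2 ⇒ p=21, q=2
…
i=4: a=4 ⇒ p=239, q=23
i=5: a=1 ⇒ p=291, q=28
i=6: a=1 ⇒ p=530, q=51
i=7: a=2 ⇒ p=1351, q=130
→ (1351, 130).  Check: 1351²=1825201, 108·130²=1825200, difference 1.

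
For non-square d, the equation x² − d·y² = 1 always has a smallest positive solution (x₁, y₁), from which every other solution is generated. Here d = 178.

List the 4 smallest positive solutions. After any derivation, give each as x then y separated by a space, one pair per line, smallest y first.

√178 = [13; 2,1,12,1,2,26, …], period ℓ=6 (even) → k=5
a_0=13:  p_0=13·1+0=13,  q_0=13·0+1=1
a_1=2:  p_1=2·13+1=27,  q_1=2·1+0=2
a_2=1:  p_2=1·27+13=40,  q_2=1·2+1=3
a_3=12:  p_3=12·40+27=507,  q_3=12·3+2=38
a_4=1:  p_4=1·507+40=547,  q_4=1·38+3=41
a_5=2:  p_5=2·547+507=1601,  q_5=2·41+38=120
(x₁, y₁) = (1601, 120);  1601² − 178·120² = 1 ✓
(x_2, y_2) = (1601·1601 + 178·120·120, 1601·120 + 120·1601) = (5126401, 384240)
(x_3, y_3) = (1601·5126401 + 178·120·384240, 1601·384240 + 120·5126401) = (16414734401, 1230336360)
(x_4, y_4) = (1601·16414734401 + 178·120·1230336360, 1601·1230336360 + 120·16414734401) = (52559974425601, 3939536640480)

1601 120
5126401 384240
16414734401 1230336360
52559974425601 3939536640480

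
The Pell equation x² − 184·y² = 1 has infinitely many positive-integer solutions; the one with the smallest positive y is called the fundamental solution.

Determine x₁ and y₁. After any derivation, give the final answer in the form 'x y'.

24335 1794

d=184: √d = [13; 1,1,3,2,1,2,1,2,3,1,1,26] (ℓ=12, even), read p_11/q_11
i=0: a=13 ⇒ p=13, q=1
…
i=5: a=1 ⇒ p=312, q=23
i=6: a=2 ⇒ p=841, q=62
…
i=10: a=1 ⇒ p=13741, q=1013
i=11: a=1 ⇒ p=24335, q=1794
→ (24335, 1794).  Check: 24335²=592192225, 184·1794²=592192224, difference 1.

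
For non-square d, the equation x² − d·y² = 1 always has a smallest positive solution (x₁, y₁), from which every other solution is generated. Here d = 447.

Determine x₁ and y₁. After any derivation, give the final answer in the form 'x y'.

148 7

[21; 7,42] for √447; ℓ=2 ⇒ convergent index 1
step 0: (21, 1)  from 21·(1,0) + (0,1)
step 1: (148, 7)  from 7·(21,1) + (1,0)
→ (148, 7).  Check: 148²=21904, 447·7²=21903, difference 1.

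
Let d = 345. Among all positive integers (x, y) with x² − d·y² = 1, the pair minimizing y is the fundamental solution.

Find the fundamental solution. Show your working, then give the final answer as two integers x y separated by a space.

[18; 1,1,2,1,6,1,2,1,1,36] for √345; ℓ=10 ⇒ convergent index 9
step 0: (18, 1)  from 18·(1,0) + (0,1)
step 1: (19, 1)  from 1·(18,1) + (1,0)
step 2: (37, 2)  from 1·(19,1) + (18,1)
…
step 5: (873, 47)  from 6·(130,7) + (93,5)
step 6: (1003, 54)  from 1·(873,47) + (130,7)
…
step 8: (3882, 209)  from 1·(2879,155) + (1003,54)
step 9: (6761, 364)  from 1·(3882,209) + (2879,155)
→ (6761, 364).  Check: 6761²=45711121, 345·364²=45711120, difference 1.

6761 364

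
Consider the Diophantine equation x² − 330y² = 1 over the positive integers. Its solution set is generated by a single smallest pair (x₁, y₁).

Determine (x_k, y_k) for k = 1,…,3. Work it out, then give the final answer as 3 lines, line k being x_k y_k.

√330 = [18; 6,36, …], period ℓ=2 (even) → k=1
step 0: (18, 1)  from 18·(1,0) + (0,1)
step 1: (109, 6)  from 6·(18,1) + (1,0)
fundamental: x₁=109, y₁=6  (since 11881 − 330·36 = 1)
(x_2, y_2) = (109·109 + 330·6·6, 109·6 + 6·109) = (23761, 1308)
(x_3, y_3) = (109·23761 + 330·6·1308, 109·1308 + 6·23761) = (5179789, 285138)

109 6
23761 1308
5179789 285138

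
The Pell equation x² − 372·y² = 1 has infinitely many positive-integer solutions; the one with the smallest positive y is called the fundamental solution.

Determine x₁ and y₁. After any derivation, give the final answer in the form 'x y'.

d=372: √d = [19; 3,2,12,2,3,38] (ℓ=6, even), read p_5/q_5
i=0: a=19 ⇒ p=19, q=1
…
i=2: a=2 ⇒ p=135, q=7
…
i=4: a=2 ⇒ p=3491, q=181
i=5: a=3 ⇒ p=12151, q=630
fundamental: x₁=12151, y₁=630  (since 147646801 − 372·396900 = 1)

12151 630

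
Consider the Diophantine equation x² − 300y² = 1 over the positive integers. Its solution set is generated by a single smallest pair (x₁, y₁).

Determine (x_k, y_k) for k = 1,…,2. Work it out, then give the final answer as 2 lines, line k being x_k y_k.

1351 78
3650401 210756

d=300: √d = [17; 3,8,3,34] (ℓ=4, even), read p_3/q_3
k=0  a_k=17  p_k/q_k = 17/1
…
k=2  a_k=8  p_k/q_k = 433/25
k=3  a_k=3  p_k/q_k = 1351/78
fundamental: x₁=1351, y₁=78  (since 1825201 − 300·6084 = 1)
k=2:  x_2 = 1351·1351+300·78·78 = 3650401,  y_2 = 1351·78+78·1351 = 210756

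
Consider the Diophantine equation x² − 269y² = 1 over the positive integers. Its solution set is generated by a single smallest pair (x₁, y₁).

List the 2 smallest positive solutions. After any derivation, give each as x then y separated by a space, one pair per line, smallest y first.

d=269: √d = [16; 2,2,32] (ℓ=3, odd), read p_5/q_5
i=0: a=16 ⇒ p=16, q=1
…
i=4: a=2 ⇒ p=5396, q=329
i=5: a=2 ⇒ p=13449, q=820
(x₁, y₁) = (13449, 820);  13449² − 269·820² = 1 ✓
(13449+820√269)^2 = 361751201 + 22056360√269

13449 820
361751201 22056360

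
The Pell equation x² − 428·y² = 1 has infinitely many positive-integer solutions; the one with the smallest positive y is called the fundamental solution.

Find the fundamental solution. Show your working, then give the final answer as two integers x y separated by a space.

√428 = [20; 1,2,4,1,5,10,5,1,4,2,1,40, …], period ℓ=12 (even) → k=11
a_0=20:  p_0=20·1+0=20,  q_0=20·0+1=1
a_1=1:  p_1=1·20+1=21,  q_1=1·1+0=1
…
a_4=1:  p_4=1·269+62=331,  q_4=1·13+3=16
a_5=5:  p_5=5·331+269=1924,  q_5=5·16+13=93
…
a_10=2:  p_10=2·577179+119350=1273708,  q_10=2·27899+5769=61567
a_11=1:  p_11=1·1273708+577179=1850887,  q_11=1·61567+27899=89466
(x₁, y₁) = (1850887, 89466);  1850887² − 428·89466² = 1 ✓

1850887 89466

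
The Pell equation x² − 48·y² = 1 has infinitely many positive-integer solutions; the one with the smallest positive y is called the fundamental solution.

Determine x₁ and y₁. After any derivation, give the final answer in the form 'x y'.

7 1

[6; 1,12] for √48; ℓ=2 ⇒ convergent index 1
step 0: (6, 1)  from 6·(1,0) + (0,1)
step 1: (7, 1)  from 1·(6,1) + (1,0)
(x₁, y₁) = (7, 1);  7² − 48·1² = 1 ✓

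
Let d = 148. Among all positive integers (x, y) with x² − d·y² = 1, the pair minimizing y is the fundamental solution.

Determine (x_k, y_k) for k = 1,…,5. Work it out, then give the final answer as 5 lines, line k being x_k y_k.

√148 → a₀=12, period (6,24); ℓ=2 even so k=1
step 0: (12, 1)  from 12·(1,0) + (0,1)
step 1: (73, 6)  from 6·(12,1) + (1,0)
fundamental: x₁=73, y₁=6  (since 5329 − 148·36 = 1)
(73+6√148)^2 = 10657 + 876√148
(73+6√148)^3 = 1555849 + 127890√148
(73+6√148)^4 = 227143297 + 18671064√148
(73+6√148)^5 = 33161365513 + 2725847454√148

73 6
10657 876
1555849 127890
227143297 18671064
33161365513 2725847454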